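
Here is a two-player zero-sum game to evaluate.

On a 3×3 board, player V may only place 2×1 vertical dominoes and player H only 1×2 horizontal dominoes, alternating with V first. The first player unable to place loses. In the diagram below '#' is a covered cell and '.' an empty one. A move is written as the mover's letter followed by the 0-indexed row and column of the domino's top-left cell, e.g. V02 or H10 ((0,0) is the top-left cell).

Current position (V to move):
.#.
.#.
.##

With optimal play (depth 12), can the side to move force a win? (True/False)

ply 1, V at .#./.#./.## | V00=+1→##./##./.##*; V02=+1→.##/.##/.##; V10=+1→.#./##./###
ply 2: ##./##./.## is terminal -1 (H); from .#./.#./.## depth 12

V winning at [.#./.#./.##]: True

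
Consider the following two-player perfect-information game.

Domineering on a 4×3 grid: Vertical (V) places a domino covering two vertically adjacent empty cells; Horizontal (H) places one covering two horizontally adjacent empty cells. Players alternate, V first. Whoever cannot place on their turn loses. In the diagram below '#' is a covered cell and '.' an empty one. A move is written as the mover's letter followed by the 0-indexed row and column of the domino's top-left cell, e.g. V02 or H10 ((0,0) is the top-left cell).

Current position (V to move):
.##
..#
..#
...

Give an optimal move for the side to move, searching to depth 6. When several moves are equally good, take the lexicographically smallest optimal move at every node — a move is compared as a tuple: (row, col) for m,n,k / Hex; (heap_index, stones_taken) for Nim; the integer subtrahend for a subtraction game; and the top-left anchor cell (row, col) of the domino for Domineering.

ply 1, V at .##/..#/..#/... | V00=-1→###/#.#/..#/...; V10=+1→.##/#.#/#.#/...*; V11=+1→.##/.##/.##/...; V20=+1→.##/..#/#.#/#..; V21=+1→.##/..#/.##/.#.
ply 2, H at .##/#.#/#.#/... | H30=-1→.##/#.#/#.#/##.*; H31=-1→.##/#.#/#.#/.##
ply 3, V at .##/#.#/#.#/##. | V11=+1→.##/###/###/##.*
ply 4: .##/###/###/##. is terminal -1 (H); from .##/..#/..#/... depth 6

V's best at [.##/..#/..#/...]: V10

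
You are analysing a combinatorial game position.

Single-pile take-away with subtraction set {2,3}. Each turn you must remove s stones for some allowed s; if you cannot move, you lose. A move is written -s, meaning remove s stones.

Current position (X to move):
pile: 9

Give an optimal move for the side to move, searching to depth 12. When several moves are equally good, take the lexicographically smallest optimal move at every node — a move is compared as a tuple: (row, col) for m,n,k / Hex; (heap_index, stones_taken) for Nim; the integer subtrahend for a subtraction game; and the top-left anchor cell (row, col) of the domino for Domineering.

ply 1, X at 9 | -2=-1→7; -3=+1→6*
ply 2, O at 6 | -2=-1→4*; -3=-1→3
ply 3, X at 4 | -2=-1→2; -3=+1→1*
ply 4: 1 is terminal -1 (O); from 9 depth 12

X's best at [9]: -3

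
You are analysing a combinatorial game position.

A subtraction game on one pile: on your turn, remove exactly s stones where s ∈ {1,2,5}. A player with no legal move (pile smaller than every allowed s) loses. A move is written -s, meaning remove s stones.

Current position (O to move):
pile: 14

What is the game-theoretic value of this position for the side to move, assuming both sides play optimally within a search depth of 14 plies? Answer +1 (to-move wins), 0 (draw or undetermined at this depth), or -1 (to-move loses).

[14] O move#1: -1:-1/13, -2:+1/12*, -5:+1/9
[12] X move#2: -1:-1/11*, -2:-1/10, -5:-1/7
[11] O move#3: -1:-1/10, -2:+1/9*, -5:+1/6
[9] X move#4: -1:-1/8*, -2:-1/7, -5:-1/4
[8] O move#5: -1:-1/7, -2:+1/6*, -5:+1/3
[6] X move#6: -1:-1/5*, -2:-1/4, -5:-1/1
[5] O move#7: -1:-1/4, -2:+1/3*, -5:+1/0
[3] X move#8: -1:-1/2*, -2:-1/1
[2] O move#9: -1:-1/1, -2:+1/0*
[0] end (terminal -1, X#10); searched 14 to 14

value(14, O) = +1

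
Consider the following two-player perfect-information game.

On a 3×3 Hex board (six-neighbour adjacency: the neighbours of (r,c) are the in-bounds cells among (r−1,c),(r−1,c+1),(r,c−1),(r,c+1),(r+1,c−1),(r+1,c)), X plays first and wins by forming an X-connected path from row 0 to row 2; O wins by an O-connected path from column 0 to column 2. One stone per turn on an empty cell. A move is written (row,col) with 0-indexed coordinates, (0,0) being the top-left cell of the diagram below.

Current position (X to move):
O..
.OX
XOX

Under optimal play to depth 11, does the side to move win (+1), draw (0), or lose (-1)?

value(O../.OX/XOX, X) = +1

[O../.OX/XOX] X move#1: (0,1):+1/OX./.OX/XOX*, (0,2):+1/O.X/.OX/XOX, (1,0):+1/O../XOX/XOX
[OX./.OX/XOX] O move#2: (0,2):-1/OXO/.OX/XOX*, (1,0):-1/OX./OOX/XOX
[OXO/.OX/XOX] X move#3: (1,0):+1/OXO/XOX/XOX*
[OXO/XOX/XOX] end (terminal -1, O#4); searched O../.OX/XOX to 11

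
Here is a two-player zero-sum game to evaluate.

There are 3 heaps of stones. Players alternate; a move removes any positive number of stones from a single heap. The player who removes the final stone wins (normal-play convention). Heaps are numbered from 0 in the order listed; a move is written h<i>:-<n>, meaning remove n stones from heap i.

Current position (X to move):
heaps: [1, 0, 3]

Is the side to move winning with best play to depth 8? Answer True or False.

[(1,0,3)] X move#1: h0:-1:-1/(0,0,3), h2:-1:-1/(1,0,2), h2:-2:+1/(1,0,1)*, h2:-3:-1/(1,0,0)
[(1,0,1)] O move#2: h0:-1:-1/(0,0,1)*, h2:-1:-1/(1,0,0)
[(0,0,1)] X move#3: h2:-1:+1/(0,0,0)*
[(0,0,0)] end (terminal -1, O#4); searched (1,0,3) to 8

X winning at [(1,0,3)]: True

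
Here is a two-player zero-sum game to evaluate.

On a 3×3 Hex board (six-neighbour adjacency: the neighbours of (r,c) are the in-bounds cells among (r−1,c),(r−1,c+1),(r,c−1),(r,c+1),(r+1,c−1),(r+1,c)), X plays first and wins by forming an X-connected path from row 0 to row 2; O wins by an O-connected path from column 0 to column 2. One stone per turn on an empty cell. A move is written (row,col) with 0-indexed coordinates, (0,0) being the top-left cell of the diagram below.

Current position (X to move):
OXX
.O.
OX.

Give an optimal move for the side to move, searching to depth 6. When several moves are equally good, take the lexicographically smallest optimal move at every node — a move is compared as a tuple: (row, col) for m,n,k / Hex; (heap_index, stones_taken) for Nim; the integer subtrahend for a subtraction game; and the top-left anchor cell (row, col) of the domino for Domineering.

X's best at [OXX/.O./OX.]: (1,2)

[OXX/.O./OX.] X move#1: (1,0):-1/OXX/XO./OX., (1,2):+1/OXX/.OX/OX.*, (2,2):-1/OXX/.O./OXX
[OXX/.OX/OX.] end (terminal -1, O#2); searched OXX/.O./OX. to 6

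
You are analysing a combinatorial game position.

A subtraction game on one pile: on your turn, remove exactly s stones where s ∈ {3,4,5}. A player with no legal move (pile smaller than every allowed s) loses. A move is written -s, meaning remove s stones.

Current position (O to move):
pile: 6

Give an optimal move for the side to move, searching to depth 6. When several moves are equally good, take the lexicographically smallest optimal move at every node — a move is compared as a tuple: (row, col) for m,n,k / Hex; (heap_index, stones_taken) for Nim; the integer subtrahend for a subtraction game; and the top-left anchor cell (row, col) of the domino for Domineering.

[6] O move#1: -3:-1/3, -4:+1/2*, -5:+1/1
[2] end (terminal -1, X#2); searched 6 to 6

O's best at [6]: -4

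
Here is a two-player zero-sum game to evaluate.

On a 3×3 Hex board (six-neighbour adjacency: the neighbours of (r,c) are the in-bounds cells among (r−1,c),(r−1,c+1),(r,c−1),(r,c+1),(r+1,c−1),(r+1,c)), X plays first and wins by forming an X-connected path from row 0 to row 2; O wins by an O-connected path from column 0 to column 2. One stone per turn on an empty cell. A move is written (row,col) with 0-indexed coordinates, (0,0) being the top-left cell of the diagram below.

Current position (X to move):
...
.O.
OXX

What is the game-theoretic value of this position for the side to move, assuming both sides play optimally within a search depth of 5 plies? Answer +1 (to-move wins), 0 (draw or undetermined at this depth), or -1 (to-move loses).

value(.../.O./OXX, X) = -1

ply 1, X at .../.O./OXX | (0,0)=-1→X../.O./OXX*; (0,1)=-1→.X./.O./OXX; (0,2)=-1→..X/.O./OXX; (1,0)=-1→.../XO./OXX; (1,2)=-1→.../.OX/OXX
ply 2, O at X../.O./OXX | (0,1)=+1→XO./.O./OXX*; (0,2)=+1→X.O/.O./OXX; (1,0)=+1→X../OO./OXX; (1,2)=+1→X../.OO/OXX
ply 3, X at XO./.O./OXX | (0,2)=-1→XOX/.O./OXX*; (1,0)=-1→XO./XO./OXX; (1,2)=-1→XO./.OX/OXX
ply 4, O at XOX/.O./OXX | (1,0)=-1→XOX/OO./OXX; (1,2)=+1→XOX/.OO/OXX*
ply 5: XOX/.OO/OXX is terminal -1 (X); from .../.O./OXX depth 5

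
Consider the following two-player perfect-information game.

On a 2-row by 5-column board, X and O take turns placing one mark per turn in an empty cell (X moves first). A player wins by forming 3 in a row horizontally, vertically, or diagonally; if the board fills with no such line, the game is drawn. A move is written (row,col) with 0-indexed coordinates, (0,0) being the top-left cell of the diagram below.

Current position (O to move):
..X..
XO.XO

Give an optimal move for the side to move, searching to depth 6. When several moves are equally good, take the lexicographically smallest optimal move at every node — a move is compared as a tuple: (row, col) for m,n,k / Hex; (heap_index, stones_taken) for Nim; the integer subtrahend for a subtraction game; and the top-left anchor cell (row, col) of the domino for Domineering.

[..X../XO.XO] O move#1: (0,0):-1/O.X../XO.XO, (0,1):+0/.OX../XO.XO*, (0,3):+0/..XO./XO.XO, (0,4):-1/..X.O/XO.XO, (1,2):-1/..X../XOOXO
[.OX../XO.XO] X move#2: (0,0):+0/XOX../XO.XO*, (0,3):+0/.OXX./XO.XO, (0,4):+0/.OX.X/XO.XO, (1,2):+0/.OX../XOXXO
[XOX../XO.XO] O move#3: (0,3):+0/XOXO./XO.XO*, (0,4):+0/XOX.O/XO.XO, (1,2):+0/XOX../XOOXO
[XOXO./XO.XO] X move#4: (0,4):+0/XOXOX/XO.XO*, (1,2):+0/XOXO./XOXXO
[XOXOX/XO.XO] O move#5: (1,2):+0/XOXOX/XOOXO*
[XOXOX/XOOXO] end (terminal +0, X#6); searched ..X../XO.XO to 6

O's best at [..X../XO.XO]: (0,1)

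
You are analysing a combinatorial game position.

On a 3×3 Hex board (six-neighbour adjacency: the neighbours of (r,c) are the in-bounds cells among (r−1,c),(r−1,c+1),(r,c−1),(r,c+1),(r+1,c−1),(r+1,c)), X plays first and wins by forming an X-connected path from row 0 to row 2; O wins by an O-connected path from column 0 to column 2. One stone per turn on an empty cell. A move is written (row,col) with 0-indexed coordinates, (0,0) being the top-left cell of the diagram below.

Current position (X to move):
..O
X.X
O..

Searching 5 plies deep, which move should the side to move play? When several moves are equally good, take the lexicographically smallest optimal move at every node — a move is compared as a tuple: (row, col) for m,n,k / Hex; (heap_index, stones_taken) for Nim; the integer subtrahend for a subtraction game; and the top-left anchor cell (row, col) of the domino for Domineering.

p1 X@[..O/X.X/O..]: (0,0)[X.O/X.X/O..]-1 (0,1)[.XO/X.X/O..]-1 (1,1)[..O/XXX/O..]+1* (2,1)[..O/X.X/OX.]-1 (2,2)[..O/X.X/O.X]-1
p2 O@[..O/XXX/O..]: (0,0)[O.O/XXX/O..]-1* (0,1)[.OO/XXX/O..]-1 (2,1)[..O/XXX/OO.]-1 (2,2)[..O/XXX/O.O]-1
p3 X@[O.O/XXX/O..]: (0,1)[OXO/XXX/O..]+1* (2,1)[O.O/XXX/OX.]-1 (2,2)[O.O/XXX/O.X]-1
p4 O@[OXO/XXX/O..]: (2,1)[OXO/XXX/OO.]-1* (2,2)[OXO/XXX/O.O]-1
p5 X@[OXO/XXX/OO.]: (2,2)[OXO/XXX/OOX]+1*
p6 O@[OXO/XXX/OOX] terminal -1; root [..O/X.X/O..] d5

X's best at [..O/X.X/O..]: (1,1)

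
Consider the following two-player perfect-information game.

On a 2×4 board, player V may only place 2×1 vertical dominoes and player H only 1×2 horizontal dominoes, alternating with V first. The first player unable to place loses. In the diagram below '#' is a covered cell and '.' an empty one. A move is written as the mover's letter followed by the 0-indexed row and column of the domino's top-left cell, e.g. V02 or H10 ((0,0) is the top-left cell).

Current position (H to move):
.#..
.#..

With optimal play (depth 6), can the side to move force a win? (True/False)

H winning at [.#../.#..]: True

[.#../.#..] H move#1: H02:+1/.###/.#..*, H12:+1/.#../.###
[.###/.#..] V move#2: V00:-1/####/##..*
[####/##..] H move#3: H12:+1/####/####*
[####/####] end (terminal -1, V#4); searched .#../.#.. to 6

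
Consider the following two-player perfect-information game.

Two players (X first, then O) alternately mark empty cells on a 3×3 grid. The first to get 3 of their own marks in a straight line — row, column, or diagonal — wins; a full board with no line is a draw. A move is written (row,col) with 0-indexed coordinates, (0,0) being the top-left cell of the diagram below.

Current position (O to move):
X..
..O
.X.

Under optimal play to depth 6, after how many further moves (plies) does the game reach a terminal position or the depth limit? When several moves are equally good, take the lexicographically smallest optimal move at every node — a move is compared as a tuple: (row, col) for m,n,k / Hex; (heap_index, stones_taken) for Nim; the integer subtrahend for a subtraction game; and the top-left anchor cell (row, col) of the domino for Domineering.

PV length from [X../..O/.X.]: 6 plies

[X../..O/.X.] O move#1: (0,1):-1/XO./..O/.X., (0,2):-1/X.O/..O/.X., (1,0):-1/X../O.O/.X., (1,1):+0/X../.OO/.X.*, (2,0):-1/X../..O/OX., (2,2):-1/X../..O/.XO
[X../.OO/.X.] X move#2: (0,1):-1/XX./.OO/.X., (0,2):-1/X.X/.OO/.X., (1,0):+0/X../XOO/.X.*, (2,0):-1/X../.OO/XX., (2,2):-1/X../.OO/.XX
[X../XOO/.X.] O move#3: (0,1):-1/XO./XOO/.X., (0,2):-1/X.O/XOO/.X., (2,0):+0/X../XOO/OX.*, (2,2):-1/X../XOO/.XO
[X../XOO/OX.] X move#4: (0,1):-1/XX./XOO/OX., (0,2):+0/X.X/XOO/OX.*, (2,2):-1/X../XOO/OXX
[X.X/XOO/OX.] O move#5: (0,1):+0/XOX/XOO/OX.*, (2,2):-1/X.X/XOO/OXO
[XOX/XOO/OX.] X move#6: (2,2):+0/XOX/XOO/OXX*
[XOX/XOO/OXX] end (terminal +0, O#7); searched X../..O/.X. to 6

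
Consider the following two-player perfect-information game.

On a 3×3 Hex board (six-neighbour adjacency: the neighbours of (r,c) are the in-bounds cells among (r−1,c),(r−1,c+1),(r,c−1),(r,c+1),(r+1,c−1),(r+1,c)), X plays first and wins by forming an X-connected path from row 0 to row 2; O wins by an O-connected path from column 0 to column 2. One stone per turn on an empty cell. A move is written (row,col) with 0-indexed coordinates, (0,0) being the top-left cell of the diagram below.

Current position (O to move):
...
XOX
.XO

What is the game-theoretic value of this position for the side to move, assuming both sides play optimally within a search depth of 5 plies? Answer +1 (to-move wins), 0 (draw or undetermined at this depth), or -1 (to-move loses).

value(.../XOX/.XO, O) = -1

[.../XOX/.XO] O move#1: (0,0):-1/O../XOX/.XO*, (0,1):-1/.O./XOX/.XO, (0,2):-1/..O/XOX/.XO, (2,0):-1/.../XOX/OXO
[O../XOX/.XO] X move#2: (0,1):+1/OX./XOX/.XO*, (0,2):+1/O.X/XOX/.XO, (2,0):+1/O../XOX/XXO
[OX./XOX/.XO] O move#3: (0,2):-1/OXO/XOX/.XO*, (2,0):-1/OX./XOX/OXO
[OXO/XOX/.XO] X move#4: (2,0):+1/OXO/XOX/XXO*
[OXO/XOX/XXO] end (terminal -1, O#5); searched .../XOX/.XO to 5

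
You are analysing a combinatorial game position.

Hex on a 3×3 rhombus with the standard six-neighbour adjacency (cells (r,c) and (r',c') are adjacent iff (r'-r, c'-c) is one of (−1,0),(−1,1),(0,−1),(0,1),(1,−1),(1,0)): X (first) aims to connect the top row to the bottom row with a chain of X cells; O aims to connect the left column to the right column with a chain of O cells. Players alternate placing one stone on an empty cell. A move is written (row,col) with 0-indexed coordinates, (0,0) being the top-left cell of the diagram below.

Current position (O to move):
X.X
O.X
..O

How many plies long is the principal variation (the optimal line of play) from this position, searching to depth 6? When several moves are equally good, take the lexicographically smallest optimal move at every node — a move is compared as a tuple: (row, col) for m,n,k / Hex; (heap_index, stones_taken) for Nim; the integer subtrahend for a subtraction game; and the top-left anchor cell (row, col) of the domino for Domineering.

p1 O@[X.X/O.X/..O]: (0,1)[XOX/O.X/..O]-1 (1,1)[X.X/OOX/..O]-1 (2,0)[X.X/O.X/O.O]-1 (2,1)[X.X/O.X/.OO]+1*
p2 X@[X.X/O.X/.OO]: (0,1)[XXX/O.X/.OO]-1* (1,1)[X.X/OXX/.OO]-1 (2,0)[X.X/O.X/XOO]-1
p3 O@[XXX/O.X/.OO]: (1,1)[XXX/OOX/.OO]+1* (2,0)[XXX/O.X/OOO]+1
p4 X@[XXX/OOX/.OO] terminal -1; root [X.X/O.X/..O] d6

PV length from [X.X/O.X/..O]: 3 plies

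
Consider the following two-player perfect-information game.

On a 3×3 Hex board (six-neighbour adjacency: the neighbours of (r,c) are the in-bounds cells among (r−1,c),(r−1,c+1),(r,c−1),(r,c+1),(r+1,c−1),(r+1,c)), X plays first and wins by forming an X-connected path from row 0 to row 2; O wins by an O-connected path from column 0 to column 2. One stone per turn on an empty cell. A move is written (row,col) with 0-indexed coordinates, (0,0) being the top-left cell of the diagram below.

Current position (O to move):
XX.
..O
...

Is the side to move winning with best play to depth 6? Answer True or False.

ply 1, O at XX./..O/... | (0,2)=-1→XXO/..O/...; (1,0)=-1→XX./O.O/...; (1,1)=+1→XX./.OO/...*; (2,0)=+1→XX./..O/O..; (2,1)=-1→XX./..O/.O.; (2,2)=-1→XX./..O/..O
ply 2, X at XX./.OO/... | (0,2)=-1→XXX/.OO/...*; (1,0)=-1→XX./XOO/...; (2,0)=-1→XX./.OO/X..; (2,1)=-1→XX./.OO/.X.; (2,2)=-1→XX./.OO/..X
ply 3, O at XXX/.OO/... | (1,0)=+1→XXX/OOO/...*; (2,0)=+1→XXX/.OO/O..; (2,1)=+1→XXX/.OO/.O.; (2,2)=+1→XXX/.OO/..O
ply 4: XXX/OOO/... is terminal -1 (X); from XX./..O/... depth 6

O winning at [XX./..O/...]: True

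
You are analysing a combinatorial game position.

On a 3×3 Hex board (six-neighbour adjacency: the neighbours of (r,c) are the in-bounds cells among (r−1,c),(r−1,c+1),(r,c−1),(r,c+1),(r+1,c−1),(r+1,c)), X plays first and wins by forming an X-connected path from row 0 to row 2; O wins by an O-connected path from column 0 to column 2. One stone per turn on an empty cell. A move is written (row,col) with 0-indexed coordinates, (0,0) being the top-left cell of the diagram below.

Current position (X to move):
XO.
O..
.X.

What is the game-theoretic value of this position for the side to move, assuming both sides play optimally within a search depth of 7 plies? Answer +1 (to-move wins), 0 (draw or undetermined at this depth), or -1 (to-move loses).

value(XO./O../.X., X) = +1

[XO./O../.X.] X move#1: (0,2):+1/XOX/O../.X.*, (1,1):-1/XO./OX./.X., (1,2):-1/XO./O.X/.X., (2,0):-1/XO./O../XX., (2,2):-1/XO./O../.XX
[XOX/O../.X.] O move#2: (1,1):-1/XOX/OO./.X.*, (1,2):-1/XOX/O.O/.X., (2,0):-1/XOX/O../OX., (2,2):-1/XOX/O../.XO
[XOX/OO./.X.] X move#3: (1,2):+1/XOX/OOX/.X.*, (2,0):-1/XOX/OO./XX., (2,2):-1/XOX/OO./.XX
[XOX/OOX/.X.] end (terminal -1, O#4); searched XO./O../.X. to 7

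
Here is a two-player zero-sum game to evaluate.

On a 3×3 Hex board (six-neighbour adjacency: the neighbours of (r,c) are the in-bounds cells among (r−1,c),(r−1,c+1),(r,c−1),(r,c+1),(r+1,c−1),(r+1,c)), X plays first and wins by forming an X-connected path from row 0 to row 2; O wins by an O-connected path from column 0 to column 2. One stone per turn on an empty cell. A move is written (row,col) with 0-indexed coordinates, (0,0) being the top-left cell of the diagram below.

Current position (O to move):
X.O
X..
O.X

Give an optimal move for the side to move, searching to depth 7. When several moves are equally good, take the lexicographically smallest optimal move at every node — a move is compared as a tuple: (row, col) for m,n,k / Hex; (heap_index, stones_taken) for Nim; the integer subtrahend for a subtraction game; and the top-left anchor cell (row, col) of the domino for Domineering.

ply 1, O at X.O/X../O.X | (0,1)=-1→XOO/X../O.X; (1,1)=+1→X.O/XO./O.X*; (1,2)=+1→X.O/X.O/O.X; (2,1)=+1→X.O/X../OOX
ply 2: X.O/XO./O.X is terminal -1 (X); from X.O/X../O.X depth 7

O's best at [X.O/X../O.X]: (1,1)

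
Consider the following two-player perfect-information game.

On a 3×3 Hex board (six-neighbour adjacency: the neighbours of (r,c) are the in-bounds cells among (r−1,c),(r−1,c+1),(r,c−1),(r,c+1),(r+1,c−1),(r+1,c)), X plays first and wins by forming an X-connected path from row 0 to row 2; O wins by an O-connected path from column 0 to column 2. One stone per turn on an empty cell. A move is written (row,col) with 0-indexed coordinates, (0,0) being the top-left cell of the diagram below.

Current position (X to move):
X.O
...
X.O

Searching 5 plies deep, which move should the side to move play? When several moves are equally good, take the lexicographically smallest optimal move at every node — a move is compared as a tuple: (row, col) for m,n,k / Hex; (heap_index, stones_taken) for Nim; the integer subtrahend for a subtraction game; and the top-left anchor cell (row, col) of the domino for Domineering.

ply 1, X at X.O/.../X.O | (0,1)=+1→XXO/.../X.O*; (1,0)=+1→X.O/X../X.O; (1,1)=+1→X.O/.X./X.O; (1,2)=-1→X.O/..X/X.O; (2,1)=-1→X.O/.../XXO
ply 2, O at XXO/.../X.O | (1,0)=-1→XXO/O../X.O*; (1,1)=-1→XXO/.O./X.O; (1,2)=-1→XXO/..O/X.O; (2,1)=-1→XXO/.../XOO
ply 3, X at XXO/O../X.O | (1,1)=+1→XXO/OX./X.O*; (1,2)=-1→XXO/O.X/X.O; (2,1)=-1→XXO/O../XXO
ply 4: XXO/OX./X.O is terminal -1 (O); from X.O/.../X.O depth 5

X's best at [X.O/.../X.O]: (0,1)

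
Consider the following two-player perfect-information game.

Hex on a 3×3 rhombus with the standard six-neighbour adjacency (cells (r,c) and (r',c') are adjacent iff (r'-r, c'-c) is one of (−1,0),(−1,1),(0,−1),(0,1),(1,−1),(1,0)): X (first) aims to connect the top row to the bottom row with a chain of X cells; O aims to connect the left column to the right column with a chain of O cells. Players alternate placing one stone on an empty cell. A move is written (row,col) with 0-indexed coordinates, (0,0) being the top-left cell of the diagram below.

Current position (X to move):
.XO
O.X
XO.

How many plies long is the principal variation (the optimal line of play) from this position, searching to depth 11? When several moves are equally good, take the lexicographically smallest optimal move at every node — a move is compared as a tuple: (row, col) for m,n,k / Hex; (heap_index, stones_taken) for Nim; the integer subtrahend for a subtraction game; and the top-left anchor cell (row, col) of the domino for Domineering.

[.XO/O.X/XO.] X move#1: (0,0):-1/XXO/O.X/XO., (1,1):+1/.XO/OXX/XO.*, (2,2):-1/.XO/O.X/XOX
[.XO/OXX/XO.] end (terminal -1, O#2); searched .XO/O.X/XO. to 11

PV length from [.XO/O.X/XO.]: 1 ply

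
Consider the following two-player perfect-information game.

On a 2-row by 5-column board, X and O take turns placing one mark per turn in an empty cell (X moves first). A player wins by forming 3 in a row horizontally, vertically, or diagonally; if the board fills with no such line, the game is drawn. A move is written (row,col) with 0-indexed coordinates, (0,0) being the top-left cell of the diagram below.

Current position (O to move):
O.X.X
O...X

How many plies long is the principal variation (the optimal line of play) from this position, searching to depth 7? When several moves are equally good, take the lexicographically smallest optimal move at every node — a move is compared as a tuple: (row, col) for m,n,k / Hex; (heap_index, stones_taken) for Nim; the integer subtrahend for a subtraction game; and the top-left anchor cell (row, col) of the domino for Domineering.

PV length from [O.X.X/O...X]: 5 plies

p1 O@[O.X.X/O...X]: (0,1)[OOX.X/O...X]-1 (0,3)[O.XOX/O...X]+0* (1,1)[O.X.X/OO..X]-1 (1,2)[O.X.X/O.O.X]-1 (1,3)[O.X.X/O..OX]-1
p2 X@[O.XOX/O...X]: (0,1)[OXXOX/O...X]+0* (1,1)[O.XOX/OX..X]+0 (1,2)[O.XOX/O.X.X]+0 (1,3)[O.XOX/O..XX]+0
p3 O@[OXXOX/O...X]: (1,1)[OXXOX/OO..X]+0* (1,2)[OXXOX/O.O.X]+0 (1,3)[OXXOX/O..OX]+0
p4 X@[OXXOX/OO..X]: (1,2)[OXXOX/OOX.X]+0* (1,3)[OXXOX/OO.XX]-1
p5 O@[OXXOX/OOX.X]: (1,3)[OXXOX/OOXOX]+0*
p6 X@[OXXOX/OOXOX] terminal +0; root [O.X.X/O...X] d7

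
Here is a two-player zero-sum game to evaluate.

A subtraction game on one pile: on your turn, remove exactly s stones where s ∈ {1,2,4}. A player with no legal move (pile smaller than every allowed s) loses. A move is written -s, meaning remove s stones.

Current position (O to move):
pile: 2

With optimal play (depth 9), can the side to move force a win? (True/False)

O winning at [2]: True

ply 1, O at 2 | -1=-1→1; -2=+1→0*
ply 2: 0 is terminal -1 (X); from 2 depth 9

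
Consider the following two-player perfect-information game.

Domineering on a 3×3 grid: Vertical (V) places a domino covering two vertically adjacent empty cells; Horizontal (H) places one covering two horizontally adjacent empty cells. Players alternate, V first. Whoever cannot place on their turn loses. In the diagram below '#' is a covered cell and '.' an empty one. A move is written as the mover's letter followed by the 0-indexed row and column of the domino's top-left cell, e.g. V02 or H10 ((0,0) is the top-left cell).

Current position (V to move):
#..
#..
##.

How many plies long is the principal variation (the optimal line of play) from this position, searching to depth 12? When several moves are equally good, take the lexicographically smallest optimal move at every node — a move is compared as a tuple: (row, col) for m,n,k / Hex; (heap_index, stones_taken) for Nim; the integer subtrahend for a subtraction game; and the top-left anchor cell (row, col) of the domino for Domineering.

PV length from [#../#../##.]: 1 ply

p1 V@[#../#../##.]: V01[##./##./##.]+1* V02[#.#/#.#/##.]+1 V12[#../#.#/###]-1
p2 H@[##./##./##.] terminal -1; root [#../#../##.] d12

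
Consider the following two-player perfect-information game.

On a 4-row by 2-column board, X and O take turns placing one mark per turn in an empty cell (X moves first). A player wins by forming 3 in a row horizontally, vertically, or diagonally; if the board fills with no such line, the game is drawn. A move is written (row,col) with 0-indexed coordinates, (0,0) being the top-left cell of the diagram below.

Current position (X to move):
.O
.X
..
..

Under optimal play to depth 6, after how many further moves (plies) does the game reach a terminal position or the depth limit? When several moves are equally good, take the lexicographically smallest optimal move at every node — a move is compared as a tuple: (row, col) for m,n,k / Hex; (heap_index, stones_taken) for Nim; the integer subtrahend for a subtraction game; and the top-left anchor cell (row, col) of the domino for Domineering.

PV length from [.O/.X/../..]: 6 plies

ply 1, X at .O/.X/../.. | (0,0)=+0→XO/.X/../..*; (1,0)=+0→.O/XX/../..; (2,0)=+0→.O/.X/X./..; (2,1)=+0→.O/.X/.X/..; (3,0)=+0→.O/.X/../X.; (3,1)=+0→.O/.X/../.X
ply 2, O at XO/.X/../.. | (1,0)=+0→XO/OX/../..*; (2,0)=+0→XO/.X/O./..; (2,1)=+0→XO/.X/.O/..; (3,0)=+0→XO/.X/../O.; (3,1)=+0→XO/.X/../.O
ply 3, X at XO/OX/../.. | (2,0)=+0→XO/OX/X./..*; (2,1)=+0→XO/OX/.X/..; (3,0)=+0→XO/OX/../X.; (3,1)=+0→XO/OX/../.X
ply 4, O at XO/OX/X./.. | (2,1)=+0→XO/OX/XO/..*; (3,0)=+0→XO/OX/X./O.; (3,1)=+0→XO/OX/X./.O
ply 5, X at XO/OX/XO/.. | (3,0)=+0→XO/OX/XO/X.*; (3,1)=+0→XO/OX/XO/.X
ply 6, O at XO/OX/XO/X. | (3,1)=+0→XO/OX/XO/XO*
ply 7: XO/OX/XO/XO is terminal +0 (X); from .O/.X/../.. depth 6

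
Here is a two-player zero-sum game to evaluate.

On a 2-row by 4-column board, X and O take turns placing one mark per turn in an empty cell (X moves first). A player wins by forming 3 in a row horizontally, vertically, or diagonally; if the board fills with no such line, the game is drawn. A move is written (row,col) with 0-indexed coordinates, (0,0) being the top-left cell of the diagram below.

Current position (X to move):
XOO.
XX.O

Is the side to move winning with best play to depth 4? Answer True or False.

ply 1, X at XOO./XX.O | (0,3)=+0→XOOX/XX.O; (1,2)=+1→XOO./XXXO*
ply 2: XOO./XXXO is terminal -1 (O); from XOO./XX.O depth 4

X winning at [XOO./XX.O]: True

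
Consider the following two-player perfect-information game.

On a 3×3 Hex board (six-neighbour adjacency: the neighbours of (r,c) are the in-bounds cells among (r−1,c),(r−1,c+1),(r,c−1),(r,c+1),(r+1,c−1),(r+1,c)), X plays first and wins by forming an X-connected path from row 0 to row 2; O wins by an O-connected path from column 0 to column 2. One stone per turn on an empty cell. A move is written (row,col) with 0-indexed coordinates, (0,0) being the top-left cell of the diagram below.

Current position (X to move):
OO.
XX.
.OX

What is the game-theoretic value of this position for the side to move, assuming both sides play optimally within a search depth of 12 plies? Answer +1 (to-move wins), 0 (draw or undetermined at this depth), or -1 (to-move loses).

value(OO./XX./.OX, X) = +1

[OO./XX./.OX] X move#1: (0,2):+1/OOX/XX./.OX*, (1,2):-1/OO./XXX/.OX, (2,0):-1/OO./XX./XOX
[OOX/XX./.OX] O move#2: (1,2):-1/OOX/XXO/.OX*, (2,0):-1/OOX/XX./OOX
[OOX/XXO/.OX] X move#3: (2,0):+1/OOX/XXO/XOX*
[OOX/XXO/XOX] end (terminal -1, O#4); searched OO./XX./.OX to 12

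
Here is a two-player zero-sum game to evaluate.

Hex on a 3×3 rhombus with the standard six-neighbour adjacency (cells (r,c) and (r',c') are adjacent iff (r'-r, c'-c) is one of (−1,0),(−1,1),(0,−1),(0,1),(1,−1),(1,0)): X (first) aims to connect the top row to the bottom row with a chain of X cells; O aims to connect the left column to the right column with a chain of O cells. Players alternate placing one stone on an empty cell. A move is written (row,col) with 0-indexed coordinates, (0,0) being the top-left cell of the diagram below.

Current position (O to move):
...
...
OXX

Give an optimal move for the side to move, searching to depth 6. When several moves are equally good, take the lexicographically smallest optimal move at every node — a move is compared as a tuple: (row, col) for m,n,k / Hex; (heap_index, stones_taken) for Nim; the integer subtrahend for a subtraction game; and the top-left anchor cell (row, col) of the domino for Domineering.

O's best at [.../.../OXX]: (0,2)

[.../.../OXX] O move#1: (0,0):-1/O../.../OXX, (0,1):-1/.O./.../OXX, (0,2):+1/..O/.../OXX*, (1,0):-1/.../O../OXX, (1,1):+1/.../.O./OXX, (1,2):-1/.../..O/OXX
[..O/.../OXX] X move#2: (0,0):-1/X.O/.../OXX*, (0,1):-1/.XO/.../OXX, (1,0):-1/..O/X../OXX, (1,1):-1/..O/.X./OXX, (1,2):-1/..O/..X/OXX
[X.O/.../OXX] O move#3: (0,1):+1/XOO/.../OXX*, (1,0):+1/X.O/O../OXX, (1,1):+1/X.O/.O./OXX, (1,2):-1/X.O/..O/OXX
[XOO/.../OXX] X move#4: (1,0):-1/XOO/X../OXX*, (1,1):-1/XOO/.X./OXX, (1,2):-1/XOO/..X/OXX
[XOO/X../OXX] O move#5: (1,1):+1/XOO/XO./OXX*, (1,2):-1/XOO/X.O/OXX
[XOO/XO./OXX] end (terminal -1, X#6); searched .../.../OXX to 6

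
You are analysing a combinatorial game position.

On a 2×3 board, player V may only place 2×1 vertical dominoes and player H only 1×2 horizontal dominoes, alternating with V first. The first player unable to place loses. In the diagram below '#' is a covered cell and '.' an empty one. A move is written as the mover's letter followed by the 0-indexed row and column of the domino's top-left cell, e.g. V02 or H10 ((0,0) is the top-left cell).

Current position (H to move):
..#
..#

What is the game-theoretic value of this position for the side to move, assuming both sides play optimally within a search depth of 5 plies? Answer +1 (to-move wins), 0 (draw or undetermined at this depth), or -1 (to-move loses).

value(..#/..#, H) = +1

[..#/..#] H move#1: H00:+1/###/..#*, H10:+1/..#/###
[###/..#] end (terminal -1, V#2); searched ..#/..# to 5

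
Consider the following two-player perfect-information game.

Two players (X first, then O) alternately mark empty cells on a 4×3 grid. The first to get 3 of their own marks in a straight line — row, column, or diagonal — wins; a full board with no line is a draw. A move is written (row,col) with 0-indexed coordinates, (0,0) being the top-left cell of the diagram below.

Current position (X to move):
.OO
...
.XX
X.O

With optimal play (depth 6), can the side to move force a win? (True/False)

X winning at [.OO/.../.XX/X.O]: True

p1 X@[.OO/.../.XX/X.O]: (0,0)[XOO/.../.XX/X.O]+1* (1,0)[.OO/X../.XX/X.O]-1 (1,1)[.OO/.X./.XX/X.O]-1 (1,2)[.OO/..X/.XX/X.O]+1 (2,0)[.OO/.../XXX/X.O]+1 (3,1)[.OO/.../.XX/XXO]-1
p2 O@[XOO/.../.XX/X.O]: (1,0)[XOO/O../.XX/X.O]-1* (1,1)[XOO/.O./.XX/X.O]-1 (1,2)[XOO/..O/.XX/X.O]-1 (2,0)[XOO/.../OXX/X.O]-1 (3,1)[XOO/.../.XX/XOO]-1
p3 X@[XOO/O../.XX/X.O]: (1,1)[XOO/OX./.XX/X.O]+1* (1,2)[XOO/O.X/.XX/X.O]+1 (2,0)[XOO/O../XXX/X.O]+1 (3,1)[XOO/O../.XX/XXO]+1
p4 O@[XOO/OX./.XX/X.O] terminal -1; root [.OO/.../.XX/X.O] d6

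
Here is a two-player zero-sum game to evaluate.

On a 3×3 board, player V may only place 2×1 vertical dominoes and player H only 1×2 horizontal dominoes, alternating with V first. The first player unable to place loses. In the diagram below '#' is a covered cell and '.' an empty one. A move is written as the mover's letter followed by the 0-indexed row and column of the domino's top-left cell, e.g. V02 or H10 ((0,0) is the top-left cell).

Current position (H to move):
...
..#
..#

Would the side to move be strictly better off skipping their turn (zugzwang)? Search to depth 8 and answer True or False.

zugzwang(.../..#/..#, H) = False

ply 1, H at .../..#/..# | H00=-1→##./..#/..#; H01=-1→.##/..#/..#; H10=+1→.../###/..#*; H20=-1→.../..#/###
ply 2: .../###/..# is terminal -1 (V); from .../..#/..# depth 8
if H skipped the turn, V would face:
~ ply 1, V at .../..#/..# | V00=+1→#../#.#/..#*; V01=+1→.#./.##/..#; V10=+1→.../#.#/#.#; V11=+1→.../.##/.##
~ ply 2, H at #../#.#/..# | H01=-1→###/#.#/..#*; H20=-1→#../#.#/###
~ ply 3, V at ###/#.#/..# | V11=+1→###/###/.##*
~ ply 4: ###/###/.## is terminal -1 (H); from .../..#/..# depth 8
compare (H): move=+1 vs pass=-1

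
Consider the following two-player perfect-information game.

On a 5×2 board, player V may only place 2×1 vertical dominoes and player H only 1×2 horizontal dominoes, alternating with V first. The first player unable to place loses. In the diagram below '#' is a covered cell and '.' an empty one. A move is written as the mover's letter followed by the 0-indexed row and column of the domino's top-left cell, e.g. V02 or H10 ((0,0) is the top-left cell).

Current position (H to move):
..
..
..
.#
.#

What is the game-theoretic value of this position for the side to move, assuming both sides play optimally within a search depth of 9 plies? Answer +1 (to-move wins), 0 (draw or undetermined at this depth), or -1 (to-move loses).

value(../../../.#/.#, H) = +1

p1 H@[../../../.#/.#]: H00[##/../../.#/.#]-1 H10[../##/../.#/.#]+1* H20[../../##/.#/.#]-1
p2 V@[../##/../.#/.#]: V20[../##/#./##/.#]-1* V30[../##/../##/##]-1
p3 H@[../##/#./##/.#]: H00[##/##/#./##/.#]+1*
p4 V@[##/##/#./##/.#] terminal -1; root [../../../.#/.#] d9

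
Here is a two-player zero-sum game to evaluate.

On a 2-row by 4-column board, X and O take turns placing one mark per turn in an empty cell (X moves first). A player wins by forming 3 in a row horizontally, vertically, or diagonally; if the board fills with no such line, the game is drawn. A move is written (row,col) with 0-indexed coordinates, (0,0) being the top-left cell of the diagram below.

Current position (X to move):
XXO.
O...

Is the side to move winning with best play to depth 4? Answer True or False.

X winning at [XXO./O...]: False

p1 X@[XXO./O...]: (0,3)[XXOX/O...]+0* (1,1)[XXO./OX..]+0 (1,2)[XXO./O.X.]+0 (1,3)[XXO./O..X]+0
p2 O@[XXOX/O...]: (1,1)[XXOX/OO..]+0* (1,2)[XXOX/O.O.]+0 (1,3)[XXOX/O..O]+0
p3 X@[XXOX/OO..]: (1,2)[XXOX/OOX.]+0* (1,3)[XXOX/OO.X]-1
p4 O@[XXOX/OOX.]: (1,3)[XXOX/OOXO]+0*
p5 X@[XXOX/OOXO] terminal +0; root [XXO./O...] d4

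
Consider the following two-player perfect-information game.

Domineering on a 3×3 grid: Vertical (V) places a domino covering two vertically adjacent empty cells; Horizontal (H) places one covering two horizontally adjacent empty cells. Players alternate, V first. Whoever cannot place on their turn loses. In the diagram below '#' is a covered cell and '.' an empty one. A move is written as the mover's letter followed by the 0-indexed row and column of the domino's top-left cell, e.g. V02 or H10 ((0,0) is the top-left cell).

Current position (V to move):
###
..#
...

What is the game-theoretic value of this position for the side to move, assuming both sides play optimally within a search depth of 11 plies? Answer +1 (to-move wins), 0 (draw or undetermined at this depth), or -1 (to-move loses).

value(###/..#/..., V) = +1

p1 V@[###/..#/...]: V10[###/#.#/#..]-1 V11[###/.##/.#.]+1*
p2 H@[###/.##/.#.] terminal -1; root [###/..#/...] d11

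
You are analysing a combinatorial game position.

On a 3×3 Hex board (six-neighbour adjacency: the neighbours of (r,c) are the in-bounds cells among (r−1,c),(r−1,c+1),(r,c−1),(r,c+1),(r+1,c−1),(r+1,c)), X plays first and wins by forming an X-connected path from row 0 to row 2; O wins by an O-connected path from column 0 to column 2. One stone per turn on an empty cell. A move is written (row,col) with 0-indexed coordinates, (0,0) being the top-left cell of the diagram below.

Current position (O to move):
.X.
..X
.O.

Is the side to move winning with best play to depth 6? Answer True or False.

O winning at [.X./..X/.O.]: True

p1 O@[.X./..X/.O.]: (0,0)[OX./..X/.O.]-1 (0,2)[.XO/..X/.O.]-1 (1,0)[.X./O.X/.O.]-1 (1,1)[.X./.OX/.O.]+1* (2,0)[.X./..X/OO.]-1 (2,2)[.X./..X/.OO]-1
p2 X@[.X./.OX/.O.]: (0,0)[XX./.OX/.O.]-1* (0,2)[.XX/.OX/.O.]-1 (1,0)[.X./XOX/.O.]-1 (2,0)[.X./.OX/XO.]-1 (2,2)[.X./.OX/.OX]-1
p3 O@[XX./.OX/.O.]: (0,2)[XXO/.OX/.O.]+1* (1,0)[XX./OOX/.O.]+1 (2,0)[XX./.OX/OO.]+1 (2,2)[XX./.OX/.OO]+1
p4 X@[XXO/.OX/.O.]: (1,0)[XXO/XOX/.O.]-1* (2,0)[XXO/.OX/XO.]-1 (2,2)[XXO/.OX/.OX]-1
p5 O@[XXO/XOX/.O.]: (2,0)[XXO/XOX/OO.]+1* (2,2)[XXO/XOX/.OO]-1
p6 X@[XXO/XOX/OO.] terminal -1; root [.X./..X/.O.] d6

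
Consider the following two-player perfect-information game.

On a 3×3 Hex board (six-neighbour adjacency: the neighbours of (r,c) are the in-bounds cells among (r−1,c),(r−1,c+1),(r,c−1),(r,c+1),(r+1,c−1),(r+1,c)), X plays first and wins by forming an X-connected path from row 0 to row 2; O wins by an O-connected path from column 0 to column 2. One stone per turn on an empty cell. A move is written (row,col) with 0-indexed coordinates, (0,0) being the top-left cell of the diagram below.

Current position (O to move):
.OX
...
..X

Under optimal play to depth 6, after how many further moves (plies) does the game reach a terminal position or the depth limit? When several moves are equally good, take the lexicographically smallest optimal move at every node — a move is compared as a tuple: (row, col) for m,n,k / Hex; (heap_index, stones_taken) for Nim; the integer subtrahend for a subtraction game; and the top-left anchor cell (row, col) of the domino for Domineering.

p1 O@[.OX/.../..X]: (0,0)[OOX/.../..X]-1* (1,0)[.OX/O../..X]-1 (1,1)[.OX/.O./..X]-1 (1,2)[.OX/..O/..X]-1 (2,0)[.OX/.../O.X]-1 (2,1)[.OX/.../.OX]-1
p2 X@[OOX/.../..X]: (1,0)[OOX/X../..X]+1* (1,1)[OOX/.X./..X]+1 (1,2)[OOX/..X/..X]+1 (2,0)[OOX/.../X.X]+1 (2,1)[OOX/.../.XX]+1
p3 O@[OOX/X../..X]: (1,1)[OOX/XO./..X]-1* (1,2)[OOX/X.O/..X]-1 (2,0)[OOX/X../O.X]-1 (2,1)[OOX/X../.OX]-1
p4 X@[OOX/XO./..X]: (1,2)[OOX/XOX/..X]+1* (2,0)[OOX/XO./X.X]-1 (2,1)[OOX/XO./.XX]-1
p5 O@[OOX/XOX/..X] terminal -1; root [.OX/.../..X] d6

PV length from [.OX/.../..X]: 4 plies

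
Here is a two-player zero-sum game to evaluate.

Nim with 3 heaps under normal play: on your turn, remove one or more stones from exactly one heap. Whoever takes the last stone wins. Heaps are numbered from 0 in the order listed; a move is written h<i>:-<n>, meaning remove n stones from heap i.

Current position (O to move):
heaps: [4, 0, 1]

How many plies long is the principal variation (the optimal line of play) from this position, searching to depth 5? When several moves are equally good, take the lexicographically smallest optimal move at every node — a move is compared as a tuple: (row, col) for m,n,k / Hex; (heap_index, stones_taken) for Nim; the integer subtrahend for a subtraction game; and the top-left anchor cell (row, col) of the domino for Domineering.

PV length from [(4,0,1)]: 3 plies

[(4,0,1)] O move#1: h0:-1:-1/(3,0,1), h0:-2:-1/(2,0,1), h0:-3:+1/(1,0,1)*, h0:-4:-1/(0,0,1), h2:-1:-1/(4,0,0)
[(1,0,1)] X move#2: h0:-1:-1/(0,0,1)*, h2:-1:-1/(1,0,0)
[(0,0,1)] O move#3: h2:-1:+1/(0,0,0)*
[(0,0,0)] end (terminal -1, X#4); searched (4,0,1) to 5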